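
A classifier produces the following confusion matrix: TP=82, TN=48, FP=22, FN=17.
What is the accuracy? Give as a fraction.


Accuracy = (TP + TN) / (TP + TN + FP + FN) = (82 + 48) / 169 = 10/13.

10/13


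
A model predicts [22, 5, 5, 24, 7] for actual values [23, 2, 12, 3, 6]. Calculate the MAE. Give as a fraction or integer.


MAE = (1/5) * (|23-22|=1 + |2-5|=3 + |12-5|=7 + |3-24|=21 + |6-7|=1). Sum = 33. MAE = 33/5.

33/5


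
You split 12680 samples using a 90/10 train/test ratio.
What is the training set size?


Test set = 12680 * 10% = 1268. Training set = 12680 - 1268 = 11412.

11412


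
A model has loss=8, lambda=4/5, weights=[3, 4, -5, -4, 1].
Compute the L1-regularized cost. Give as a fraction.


L1 norm = sum(|w|) = 17. J = 8 + 4/5 * 17 = 108/5.

108/5


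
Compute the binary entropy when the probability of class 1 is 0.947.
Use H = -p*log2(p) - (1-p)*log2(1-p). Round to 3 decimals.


H = -0.947*log2(0.947) - 0.053*log2(0.053) = 0.299.

0.299


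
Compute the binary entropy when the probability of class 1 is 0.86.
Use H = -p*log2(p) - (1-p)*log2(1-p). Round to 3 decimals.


H = -0.86*log2(0.86) - 0.14*log2(0.14) = 0.584.

0.584


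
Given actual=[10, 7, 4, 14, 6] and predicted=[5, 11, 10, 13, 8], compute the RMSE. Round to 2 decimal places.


MSE = 16.4000. RMSE = sqrt(16.4000) = 4.05.

4.05


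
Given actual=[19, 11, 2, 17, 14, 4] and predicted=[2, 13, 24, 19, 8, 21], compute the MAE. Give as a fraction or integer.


MAE = (1/6) * (|19-2|=17 + |11-13|=2 + |2-24|=22 + |17-19|=2 + |14-8|=6 + |4-21|=17). Sum = 66. MAE = 11.

11


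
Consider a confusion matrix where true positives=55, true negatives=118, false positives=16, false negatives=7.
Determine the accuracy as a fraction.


Accuracy = (TP + TN) / (TP + TN + FP + FN) = (55 + 118) / 196 = 173/196.

173/196


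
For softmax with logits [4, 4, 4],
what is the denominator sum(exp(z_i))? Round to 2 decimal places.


Denom = e^4=54.5982 + e^4=54.5982 + e^4=54.5982. Sum = 163.7946, which rounds to 163.79.

163.79


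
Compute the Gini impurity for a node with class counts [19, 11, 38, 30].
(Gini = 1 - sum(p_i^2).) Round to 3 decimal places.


Total = 98. Proportions: 19/98, 11/98, 38/98, 30/98. sum(p_i^2) = 0.2943. Gini = 1 - 0.2943 = 0.7057, which rounds to 0.706.

0.706


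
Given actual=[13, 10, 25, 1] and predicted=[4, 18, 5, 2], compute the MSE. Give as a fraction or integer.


MSE = (1/4) * ((13-4)^2=81 + (10-18)^2=64 + (25-5)^2=400 + (1-2)^2=1). Sum = 546. MSE = 273/2.

273/2


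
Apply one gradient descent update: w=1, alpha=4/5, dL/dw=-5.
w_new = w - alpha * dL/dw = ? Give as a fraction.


w_new = 1 - 4/5 * -5 = 1 - -4 = 5.

5


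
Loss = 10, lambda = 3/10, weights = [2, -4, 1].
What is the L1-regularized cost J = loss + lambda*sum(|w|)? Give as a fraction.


L1 norm = sum(|w|) = 7. J = 10 + 3/10 * 7 = 121/10.

121/10


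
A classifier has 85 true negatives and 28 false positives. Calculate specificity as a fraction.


Specificity = TN / (TN + FP) = 85 / 113 = 85/113.

85/113


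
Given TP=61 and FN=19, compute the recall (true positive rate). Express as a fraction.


Recall = TP / (TP + FN) = 61 / 80 = 61/80.

61/80


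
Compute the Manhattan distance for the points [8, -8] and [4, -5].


d = sum of absolute differences: |8-4|=4 + |-8--5|=3 = 7.

7


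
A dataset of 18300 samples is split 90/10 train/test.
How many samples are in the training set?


Test set = 18300 * 10% = 1830. Training set = 18300 - 1830 = 16470.

16470


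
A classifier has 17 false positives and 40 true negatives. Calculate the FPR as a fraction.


FPR = FP / (FP + TN) = 17 / 57 = 17/57.

17/57


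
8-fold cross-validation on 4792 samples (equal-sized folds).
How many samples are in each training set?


Each validation fold has 4792/8 = 599 samples. Training set = 4792 - 599 = 4193.

4193


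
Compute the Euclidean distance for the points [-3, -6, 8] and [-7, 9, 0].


d = sqrt(sum of squared differences). (-3--7)^2=16, (-6-9)^2=225, (8-0)^2=64. Sum = 305.

sqrt(305)


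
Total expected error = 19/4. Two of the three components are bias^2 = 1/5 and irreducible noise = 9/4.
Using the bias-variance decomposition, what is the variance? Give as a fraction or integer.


Total error = bias^2 + variance + irreducible noise. So variance = 19/4 - 1/5 - 9/4 = 23/10.

23/10


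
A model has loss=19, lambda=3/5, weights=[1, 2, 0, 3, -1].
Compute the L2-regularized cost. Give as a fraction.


L2 sq norm = sum(w^2) = 15. J = 19 + 3/5 * 15 = 28.

28


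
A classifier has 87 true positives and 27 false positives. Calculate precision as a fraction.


Precision = TP / (TP + FP) = 87 / 114 = 29/38.

29/38


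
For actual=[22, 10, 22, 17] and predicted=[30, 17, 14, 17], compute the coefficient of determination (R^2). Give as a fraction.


Mean(y) = 71/4. SS_res = 177. SS_tot = 387/4. R^2 = 1 - 177/(387/4) = -107/129.

-107/129


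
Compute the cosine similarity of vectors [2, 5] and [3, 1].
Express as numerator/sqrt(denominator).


dot = 11. |a|^2 = 29, |b|^2 = 10. cos = 11/sqrt(290).

11/sqrt(290)


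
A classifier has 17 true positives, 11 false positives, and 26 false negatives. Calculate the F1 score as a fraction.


Precision = 17/28 = 17/28. Recall = 17/43 = 17/43. F1 = 2*P*R/(P+R) = 34/71.

34/71


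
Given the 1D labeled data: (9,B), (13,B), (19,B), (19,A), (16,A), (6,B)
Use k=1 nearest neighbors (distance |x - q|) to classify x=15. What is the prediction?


Distances: |9-15|=6, |13-15|=2, |19-15|=4, |19-15|=4, |16-15|=1, |6-15|=9. 1 nearest: (16,A). Counts: {'A': 1}. Majority class: A.

A


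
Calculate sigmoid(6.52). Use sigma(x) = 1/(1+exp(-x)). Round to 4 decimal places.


sigma(6.52) = 1/(1+e^(-6.52)) = 1/(1+0.001474) = 1/1.001474 = 0.9985.

0.9985


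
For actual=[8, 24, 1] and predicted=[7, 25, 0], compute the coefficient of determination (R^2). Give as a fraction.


Mean(y) = 11. SS_res = 3. SS_tot = 278. R^2 = 1 - 3/(278) = 275/278.

275/278


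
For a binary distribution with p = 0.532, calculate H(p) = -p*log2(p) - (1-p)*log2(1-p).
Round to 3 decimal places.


H = -0.532*log2(0.532) - 0.468*log2(0.468) = 0.997.

0.997


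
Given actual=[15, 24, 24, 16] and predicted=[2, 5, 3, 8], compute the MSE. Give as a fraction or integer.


MSE = (1/4) * ((15-2)^2=169 + (24-5)^2=361 + (24-3)^2=441 + (16-8)^2=64). Sum = 1035. MSE = 1035/4.

1035/4


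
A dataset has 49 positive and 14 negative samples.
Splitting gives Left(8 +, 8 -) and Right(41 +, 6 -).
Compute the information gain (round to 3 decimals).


H(parent) = 0.7642. H(left) = 1.0000, H(right) = 0.5510. Weighted = (16/63)*1.0000 + (47/63)*0.5510 = 0.6650. IG = 0.7642 - 0.6650 = 0.0992, which rounds to 0.099.

0.099


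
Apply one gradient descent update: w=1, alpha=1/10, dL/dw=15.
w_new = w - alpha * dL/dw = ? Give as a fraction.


w_new = 1 - 1/10 * 15 = 1 - 3/2 = -1/2.

-1/2


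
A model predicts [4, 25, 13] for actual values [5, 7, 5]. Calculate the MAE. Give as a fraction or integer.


MAE = (1/3) * (|5-4|=1 + |7-25|=18 + |5-13|=8). Sum = 27. MAE = 9.

9


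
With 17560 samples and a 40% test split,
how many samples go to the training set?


Test set = 17560 * 40% = 7024. Training set = 17560 - 7024 = 10536.

10536


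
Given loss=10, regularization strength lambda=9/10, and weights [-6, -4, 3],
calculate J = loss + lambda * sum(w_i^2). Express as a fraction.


L2 sq norm = sum(w^2) = 61. J = 10 + 9/10 * 61 = 649/10.

649/10


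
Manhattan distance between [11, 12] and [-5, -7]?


d = sum of absolute differences: |11--5|=16 + |12--7|=19 = 35.

35


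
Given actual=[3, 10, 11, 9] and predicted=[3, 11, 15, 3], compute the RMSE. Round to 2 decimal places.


MSE = 13.2500. RMSE = sqrt(13.2500) = 3.64.

3.64


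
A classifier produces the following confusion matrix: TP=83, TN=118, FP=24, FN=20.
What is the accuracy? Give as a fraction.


Accuracy = (TP + TN) / (TP + TN + FP + FN) = (83 + 118) / 245 = 201/245.

201/245


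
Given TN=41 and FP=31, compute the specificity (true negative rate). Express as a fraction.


Specificity = TN / (TN + FP) = 41 / 72 = 41/72.

41/72


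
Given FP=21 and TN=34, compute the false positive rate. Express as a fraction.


FPR = FP / (FP + TN) = 21 / 55 = 21/55.

21/55


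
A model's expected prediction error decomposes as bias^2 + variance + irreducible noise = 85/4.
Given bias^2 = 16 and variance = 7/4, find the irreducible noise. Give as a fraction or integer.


Total error = bias^2 + variance + irreducible noise. So irreducible noise = 85/4 - 16 - 7/4 = 7/2.

7/2


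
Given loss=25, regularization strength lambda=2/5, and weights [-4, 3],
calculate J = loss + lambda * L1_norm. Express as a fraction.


L1 norm = sum(|w|) = 7. J = 25 + 2/5 * 7 = 139/5.

139/5


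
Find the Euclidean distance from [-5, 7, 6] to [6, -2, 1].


d = sqrt(sum of squared differences). (-5-6)^2=121, (7--2)^2=81, (6-1)^2=25. Sum = 227.

sqrt(227)


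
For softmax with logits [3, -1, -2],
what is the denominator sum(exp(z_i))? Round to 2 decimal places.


Denom = e^3=20.0855 + e^-1=0.3679 + e^-2=0.1353. Sum = 20.5887, which rounds to 20.59.

20.59


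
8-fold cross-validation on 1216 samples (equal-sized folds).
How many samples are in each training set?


Each validation fold has 1216/8 = 152 samples. Training set = 1216 - 152 = 1064.

1064


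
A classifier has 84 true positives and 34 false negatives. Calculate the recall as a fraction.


Recall = TP / (TP + FN) = 84 / 118 = 42/59.

42/59


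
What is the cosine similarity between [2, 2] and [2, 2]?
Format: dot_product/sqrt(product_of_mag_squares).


dot = 8. |a|^2 = 8, |b|^2 = 8. cos = 8/sqrt(64).

8/sqrt(64)


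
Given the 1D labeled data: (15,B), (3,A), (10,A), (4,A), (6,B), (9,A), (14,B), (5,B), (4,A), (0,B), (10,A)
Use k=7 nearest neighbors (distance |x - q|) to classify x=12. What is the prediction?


Distances: |15-12|=3, |3-12|=9, |10-12|=2, |4-12|=8, |6-12|=6, |9-12|=3, |14-12|=2, |5-12|=7, |4-12|=8, |0-12|=12, |10-12|=2. 7 nearest: (10,A), (10,A), (14,B), (9,A), (15,B), (6,B), (5,B). Counts: {'A': 3, 'B': 4}. Majority class: B.

B


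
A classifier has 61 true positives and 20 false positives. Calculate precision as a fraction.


Precision = TP / (TP + FP) = 61 / 81 = 61/81.

61/81


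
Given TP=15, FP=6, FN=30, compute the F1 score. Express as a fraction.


Precision = 15/21 = 5/7. Recall = 15/45 = 1/3. F1 = 2*P*R/(P+R) = 5/11.

5/11


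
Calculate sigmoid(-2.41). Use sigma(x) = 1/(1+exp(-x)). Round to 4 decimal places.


sigma(-2.41) = 1/(1+e^(2.41)) = 1/(1+11.133961) = 1/12.133961 = 0.0824.

0.0824


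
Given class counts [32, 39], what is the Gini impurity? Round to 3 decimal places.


Total = 71. Proportions: 32/71, 39/71. sum(p_i^2) = 0.5049. Gini = 1 - 0.5049 = 0.4951, which rounds to 0.495.

0.495


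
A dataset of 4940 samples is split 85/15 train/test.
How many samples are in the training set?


Test set = 4940 * 15% = 741. Training set = 4940 - 741 = 4199.

4199


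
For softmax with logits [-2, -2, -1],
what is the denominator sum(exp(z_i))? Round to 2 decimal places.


Denom = e^-2=0.1353 + e^-2=0.1353 + e^-1=0.3679. Sum = 0.6385, which rounds to 0.64.

0.64


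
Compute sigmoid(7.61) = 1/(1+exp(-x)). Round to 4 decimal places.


sigma(7.61) = 1/(1+e^(-7.61)) = 1/(1+0.000495) = 1/1.000495 = 0.9995.

0.9995


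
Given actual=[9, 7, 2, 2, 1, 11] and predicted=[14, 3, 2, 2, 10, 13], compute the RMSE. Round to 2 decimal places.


MSE = 21.0000. RMSE = sqrt(21.0000) = 4.58.

4.58


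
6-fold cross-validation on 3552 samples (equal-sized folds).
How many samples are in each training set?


Each validation fold has 3552/6 = 592 samples. Training set = 3552 - 592 = 2960.

2960


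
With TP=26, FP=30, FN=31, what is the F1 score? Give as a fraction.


Precision = 26/56 = 13/28. Recall = 26/57 = 26/57. F1 = 2*P*R/(P+R) = 52/113.

52/113


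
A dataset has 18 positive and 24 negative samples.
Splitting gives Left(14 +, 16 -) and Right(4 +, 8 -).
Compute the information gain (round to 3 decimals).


H(parent) = 0.9852. H(left) = 0.9968, H(right) = 0.9183. Weighted = (30/42)*0.9968 + (12/42)*0.9183 = 0.9744. IG = 0.9852 - 0.9744 = 0.0108, which rounds to 0.011.

0.011


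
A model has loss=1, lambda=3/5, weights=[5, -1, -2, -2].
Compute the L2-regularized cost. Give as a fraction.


L2 sq norm = sum(w^2) = 34. J = 1 + 3/5 * 34 = 107/5.

107/5


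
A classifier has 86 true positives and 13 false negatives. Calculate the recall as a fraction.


Recall = TP / (TP + FN) = 86 / 99 = 86/99.

86/99


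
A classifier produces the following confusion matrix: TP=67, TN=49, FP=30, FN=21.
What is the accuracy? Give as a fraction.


Accuracy = (TP + TN) / (TP + TN + FP + FN) = (67 + 49) / 167 = 116/167.

116/167


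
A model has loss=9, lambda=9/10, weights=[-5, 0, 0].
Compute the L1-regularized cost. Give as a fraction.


L1 norm = sum(|w|) = 5. J = 9 + 9/10 * 5 = 27/2.

27/2


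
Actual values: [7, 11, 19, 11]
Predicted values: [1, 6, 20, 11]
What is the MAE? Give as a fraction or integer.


MAE = (1/4) * (|7-1|=6 + |11-6|=5 + |19-20|=1 + |11-11|=0). Sum = 12. MAE = 3.

3


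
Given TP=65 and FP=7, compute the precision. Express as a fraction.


Precision = TP / (TP + FP) = 65 / 72 = 65/72.

65/72


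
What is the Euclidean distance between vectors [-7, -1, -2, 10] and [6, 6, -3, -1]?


d = sqrt(sum of squared differences). (-7-6)^2=169, (-1-6)^2=49, (-2--3)^2=1, (10--1)^2=121. Sum = 340.

sqrt(340)


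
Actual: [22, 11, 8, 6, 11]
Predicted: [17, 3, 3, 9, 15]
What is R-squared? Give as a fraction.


Mean(y) = 58/5. SS_res = 139. SS_tot = 766/5. R^2 = 1 - 139/(766/5) = 71/766.

71/766


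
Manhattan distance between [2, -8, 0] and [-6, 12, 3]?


d = sum of absolute differences: |2--6|=8 + |-8-12|=20 + |0-3|=3 = 31.

31


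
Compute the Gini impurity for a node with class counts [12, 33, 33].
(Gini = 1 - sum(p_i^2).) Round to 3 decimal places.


Total = 78. Proportions: 12/78, 33/78, 33/78. sum(p_i^2) = 0.3817. Gini = 1 - 0.3817 = 0.6183, which rounds to 0.618.

0.618


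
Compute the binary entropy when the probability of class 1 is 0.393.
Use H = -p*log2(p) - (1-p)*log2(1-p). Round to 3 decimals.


H = -0.393*log2(0.393) - 0.607*log2(0.607) = 0.967.

0.967


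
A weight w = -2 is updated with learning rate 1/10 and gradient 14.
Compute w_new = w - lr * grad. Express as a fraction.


w_new = -2 - 1/10 * 14 = -2 - 7/5 = -17/5.

-17/5


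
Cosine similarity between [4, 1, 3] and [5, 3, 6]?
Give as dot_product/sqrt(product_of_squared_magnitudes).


dot = 41. |a|^2 = 26, |b|^2 = 70. cos = 41/sqrt(1820).

41/sqrt(1820)


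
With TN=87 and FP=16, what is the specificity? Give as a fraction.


Specificity = TN / (TN + FP) = 87 / 103 = 87/103.

87/103


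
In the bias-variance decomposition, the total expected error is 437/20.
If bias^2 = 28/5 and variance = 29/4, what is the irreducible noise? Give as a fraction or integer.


Total error = bias^2 + variance + irreducible noise. So irreducible noise = 437/20 - 28/5 - 29/4 = 9.

9


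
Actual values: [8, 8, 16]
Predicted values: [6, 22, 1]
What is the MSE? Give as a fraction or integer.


MSE = (1/3) * ((8-6)^2=4 + (8-22)^2=196 + (16-1)^2=225). Sum = 425. MSE = 425/3.

425/3


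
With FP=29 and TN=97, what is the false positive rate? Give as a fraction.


FPR = FP / (FP + TN) = 29 / 126 = 29/126.

29/126


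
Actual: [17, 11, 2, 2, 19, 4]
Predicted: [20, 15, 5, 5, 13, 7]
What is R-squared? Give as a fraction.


Mean(y) = 55/6. SS_res = 88. SS_tot = 1745/6. R^2 = 1 - 88/(1745/6) = 1217/1745.

1217/1745


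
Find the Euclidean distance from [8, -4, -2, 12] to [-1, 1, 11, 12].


d = sqrt(sum of squared differences). (8--1)^2=81, (-4-1)^2=25, (-2-11)^2=169, (12-12)^2=0. Sum = 275.

sqrt(275)


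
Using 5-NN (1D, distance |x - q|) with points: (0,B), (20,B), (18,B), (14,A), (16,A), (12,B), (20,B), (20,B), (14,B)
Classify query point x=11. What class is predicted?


Distances: |0-11|=11, |20-11|=9, |18-11|=7, |14-11|=3, |16-11|=5, |12-11|=1, |20-11|=9, |20-11|=9, |14-11|=3. 5 nearest: (12,B), (14,A), (14,B), (16,A), (18,B). Counts: {'B': 3, 'A': 2}. Majority class: B.

B


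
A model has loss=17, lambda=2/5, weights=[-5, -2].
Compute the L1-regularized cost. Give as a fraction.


L1 norm = sum(|w|) = 7. J = 17 + 2/5 * 7 = 99/5.

99/5


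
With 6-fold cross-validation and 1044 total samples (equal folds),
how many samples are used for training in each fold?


Each validation fold has 1044/6 = 174 samples. Training set = 1044 - 174 = 870.

870


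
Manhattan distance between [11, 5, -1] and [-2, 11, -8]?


d = sum of absolute differences: |11--2|=13 + |5-11|=6 + |-1--8|=7 = 26.

26


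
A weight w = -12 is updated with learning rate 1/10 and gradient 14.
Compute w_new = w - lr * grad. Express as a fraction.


w_new = -12 - 1/10 * 14 = -12 - 7/5 = -67/5.

-67/5


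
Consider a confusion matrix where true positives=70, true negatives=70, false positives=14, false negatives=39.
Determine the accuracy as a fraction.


Accuracy = (TP + TN) / (TP + TN + FP + FN) = (70 + 70) / 193 = 140/193.

140/193


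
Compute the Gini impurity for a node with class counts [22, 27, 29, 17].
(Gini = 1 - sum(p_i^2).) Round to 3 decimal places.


Total = 95. Proportions: 22/95, 27/95, 29/95, 17/95. sum(p_i^2) = 0.2596. Gini = 1 - 0.2596 = 0.7404, which rounds to 0.740.

0.740


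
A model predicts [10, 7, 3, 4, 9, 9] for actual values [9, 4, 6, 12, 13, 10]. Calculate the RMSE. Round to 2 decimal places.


MSE = 16.6667. RMSE = sqrt(16.6667) = 4.08.

4.08


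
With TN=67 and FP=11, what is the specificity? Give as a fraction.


Specificity = TN / (TN + FP) = 67 / 78 = 67/78.

67/78


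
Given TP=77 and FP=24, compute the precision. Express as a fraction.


Precision = TP / (TP + FP) = 77 / 101 = 77/101.

77/101


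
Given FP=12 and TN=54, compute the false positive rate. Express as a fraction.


FPR = FP / (FP + TN) = 12 / 66 = 2/11.

2/11


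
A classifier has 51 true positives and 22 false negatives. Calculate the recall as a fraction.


Recall = TP / (TP + FN) = 51 / 73 = 51/73.

51/73


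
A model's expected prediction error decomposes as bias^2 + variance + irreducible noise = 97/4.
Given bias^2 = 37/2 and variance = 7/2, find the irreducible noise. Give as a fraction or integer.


Total error = bias^2 + variance + irreducible noise. So irreducible noise = 97/4 - 37/2 - 7/2 = 9/4.

9/4


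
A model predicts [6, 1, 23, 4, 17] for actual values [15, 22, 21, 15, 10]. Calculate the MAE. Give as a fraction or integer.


MAE = (1/5) * (|15-6|=9 + |22-1|=21 + |21-23|=2 + |15-4|=11 + |10-17|=7). Sum = 50. MAE = 10.

10


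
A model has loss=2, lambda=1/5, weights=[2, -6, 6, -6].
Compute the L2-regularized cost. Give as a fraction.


L2 sq norm = sum(w^2) = 112. J = 2 + 1/5 * 112 = 122/5.

122/5


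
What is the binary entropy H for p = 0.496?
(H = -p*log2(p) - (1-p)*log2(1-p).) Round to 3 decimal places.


H = -0.496*log2(0.496) - 0.504*log2(0.504) = 1.000.

1.000


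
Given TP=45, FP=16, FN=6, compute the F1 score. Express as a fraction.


Precision = 45/61 = 45/61. Recall = 45/51 = 15/17. F1 = 2*P*R/(P+R) = 45/56.

45/56


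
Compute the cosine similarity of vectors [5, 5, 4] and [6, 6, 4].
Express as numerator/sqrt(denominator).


dot = 76. |a|^2 = 66, |b|^2 = 88. cos = 76/sqrt(5808).

76/sqrt(5808)


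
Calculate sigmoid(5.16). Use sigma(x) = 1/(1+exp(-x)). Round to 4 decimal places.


sigma(5.16) = 1/(1+e^(-5.16)) = 1/(1+0.005742) = 1/1.005742 = 0.9943.

0.9943


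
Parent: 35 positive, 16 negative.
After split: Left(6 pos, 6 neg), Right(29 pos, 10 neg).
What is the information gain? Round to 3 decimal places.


H(parent) = 0.8974. H(left) = 1.0000, H(right) = 0.8213. Weighted = (12/51)*1.0000 + (39/51)*0.8213 = 0.8633. IG = 0.8974 - 0.8633 = 0.0341, which rounds to 0.034.

0.034


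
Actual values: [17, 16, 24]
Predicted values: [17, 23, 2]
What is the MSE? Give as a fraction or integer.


MSE = (1/3) * ((17-17)^2=0 + (16-23)^2=49 + (24-2)^2=484). Sum = 533. MSE = 533/3.

533/3


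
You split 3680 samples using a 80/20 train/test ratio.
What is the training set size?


Test set = 3680 * 20% = 736. Training set = 3680 - 736 = 2944.

2944


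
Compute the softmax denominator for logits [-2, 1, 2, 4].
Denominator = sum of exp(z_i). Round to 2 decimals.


Denom = e^-2=0.1353 + e^1=2.7183 + e^2=7.3891 + e^4=54.5982. Sum = 64.8409, which rounds to 64.84.

64.84


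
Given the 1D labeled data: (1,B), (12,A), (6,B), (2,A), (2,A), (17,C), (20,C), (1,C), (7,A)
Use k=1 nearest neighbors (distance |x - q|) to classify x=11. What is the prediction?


Distances: |1-11|=10, |12-11|=1, |6-11|=5, |2-11|=9, |2-11|=9, |17-11|=6, |20-11|=9, |1-11|=10, |7-11|=4. 1 nearest: (12,A). Counts: {'A': 1}. Majority class: A.

A


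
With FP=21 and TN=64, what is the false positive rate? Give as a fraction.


FPR = FP / (FP + TN) = 21 / 85 = 21/85.

21/85


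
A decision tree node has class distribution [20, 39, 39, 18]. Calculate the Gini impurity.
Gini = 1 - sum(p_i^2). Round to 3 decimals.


Total = 116. Proportions: 20/116, 39/116, 39/116, 18/116. sum(p_i^2) = 0.2799. Gini = 1 - 0.2799 = 0.7201, which rounds to 0.720.

0.720


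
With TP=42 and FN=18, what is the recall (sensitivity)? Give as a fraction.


Recall = TP / (TP + FN) = 42 / 60 = 7/10.

7/10


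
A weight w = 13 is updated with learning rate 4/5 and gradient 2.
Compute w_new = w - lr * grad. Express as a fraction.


w_new = 13 - 4/5 * 2 = 13 - 8/5 = 57/5.

57/5


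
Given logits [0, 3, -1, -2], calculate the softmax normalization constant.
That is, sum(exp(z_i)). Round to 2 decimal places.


Denom = e^0=1.0000 + e^3=20.0855 + e^-1=0.3679 + e^-2=0.1353. Sum = 21.5887, which rounds to 21.59.

21.59


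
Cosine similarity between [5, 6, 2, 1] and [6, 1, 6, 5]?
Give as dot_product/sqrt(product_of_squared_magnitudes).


dot = 53. |a|^2 = 66, |b|^2 = 98. cos = 53/sqrt(6468).

53/sqrt(6468)


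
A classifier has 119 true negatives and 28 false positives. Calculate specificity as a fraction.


Specificity = TN / (TN + FP) = 119 / 147 = 17/21.

17/21


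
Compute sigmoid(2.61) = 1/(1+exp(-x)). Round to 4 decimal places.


sigma(2.61) = 1/(1+e^(-2.61)) = 1/(1+0.073535) = 1/1.073535 = 0.9315.

0.9315


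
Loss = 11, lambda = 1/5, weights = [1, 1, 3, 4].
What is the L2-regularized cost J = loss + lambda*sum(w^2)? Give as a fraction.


L2 sq norm = sum(w^2) = 27. J = 11 + 1/5 * 27 = 82/5.

82/5


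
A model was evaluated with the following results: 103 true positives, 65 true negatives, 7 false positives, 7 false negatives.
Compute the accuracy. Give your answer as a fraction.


Accuracy = (TP + TN) / (TP + TN + FP + FN) = (103 + 65) / 182 = 12/13.

12/13


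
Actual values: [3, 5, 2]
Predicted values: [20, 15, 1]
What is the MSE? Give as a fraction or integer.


MSE = (1/3) * ((3-20)^2=289 + (5-15)^2=100 + (2-1)^2=1). Sum = 390. MSE = 130.

130


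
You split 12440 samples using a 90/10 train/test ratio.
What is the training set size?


Test set = 12440 * 10% = 1244. Training set = 12440 - 1244 = 11196.

11196


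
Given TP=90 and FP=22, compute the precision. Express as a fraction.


Precision = TP / (TP + FP) = 90 / 112 = 45/56.

45/56


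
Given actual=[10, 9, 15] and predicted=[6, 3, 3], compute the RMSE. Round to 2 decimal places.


MSE = 65.3333. RMSE = sqrt(65.3333) = 8.08.

8.08


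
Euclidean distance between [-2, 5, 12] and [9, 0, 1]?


d = sqrt(sum of squared differences). (-2-9)^2=121, (5-0)^2=25, (12-1)^2=121. Sum = 267.

sqrt(267)


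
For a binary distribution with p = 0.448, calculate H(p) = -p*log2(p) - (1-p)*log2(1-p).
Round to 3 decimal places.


H = -0.448*log2(0.448) - 0.552*log2(0.552) = 0.992.

0.992


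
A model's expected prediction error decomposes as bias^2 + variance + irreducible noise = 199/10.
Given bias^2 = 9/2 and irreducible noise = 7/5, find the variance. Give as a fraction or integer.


Total error = bias^2 + variance + irreducible noise. So variance = 199/10 - 9/2 - 7/5 = 14.

14


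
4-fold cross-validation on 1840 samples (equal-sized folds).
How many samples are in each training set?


Each validation fold has 1840/4 = 460 samples. Training set = 1840 - 460 = 1380.

1380


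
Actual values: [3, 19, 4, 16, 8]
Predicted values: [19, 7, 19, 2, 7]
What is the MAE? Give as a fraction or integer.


MAE = (1/5) * (|3-19|=16 + |19-7|=12 + |4-19|=15 + |16-2|=14 + |8-7|=1). Sum = 58. MAE = 58/5.

58/5


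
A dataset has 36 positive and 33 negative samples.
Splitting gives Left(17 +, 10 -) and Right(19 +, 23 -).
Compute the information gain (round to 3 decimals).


H(parent) = 0.9986. H(left) = 0.9510, H(right) = 0.9934. Weighted = (27/69)*0.9510 + (42/69)*0.9934 = 0.9768. IG = 0.9986 - 0.9768 = 0.0218, which rounds to 0.022.

0.022


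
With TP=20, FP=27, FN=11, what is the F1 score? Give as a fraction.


Precision = 20/47 = 20/47. Recall = 20/31 = 20/31. F1 = 2*P*R/(P+R) = 20/39.

20/39


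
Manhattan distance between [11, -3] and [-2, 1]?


d = sum of absolute differences: |11--2|=13 + |-3-1|=4 = 17.

17


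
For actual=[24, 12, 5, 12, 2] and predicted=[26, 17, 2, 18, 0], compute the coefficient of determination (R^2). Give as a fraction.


Mean(y) = 11. SS_res = 78. SS_tot = 288. R^2 = 1 - 78/(288) = 35/48.

35/48


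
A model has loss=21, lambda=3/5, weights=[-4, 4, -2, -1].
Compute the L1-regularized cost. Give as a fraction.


L1 norm = sum(|w|) = 11. J = 21 + 3/5 * 11 = 138/5.

138/5


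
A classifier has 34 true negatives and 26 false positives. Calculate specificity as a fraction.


Specificity = TN / (TN + FP) = 34 / 60 = 17/30.

17/30


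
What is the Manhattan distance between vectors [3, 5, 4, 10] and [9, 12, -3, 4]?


d = sum of absolute differences: |3-9|=6 + |5-12|=7 + |4--3|=7 + |10-4|=6 = 26.

26


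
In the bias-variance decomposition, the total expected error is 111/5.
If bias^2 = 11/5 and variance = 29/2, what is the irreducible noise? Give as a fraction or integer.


Total error = bias^2 + variance + irreducible noise. So irreducible noise = 111/5 - 11/5 - 29/2 = 11/2.

11/2


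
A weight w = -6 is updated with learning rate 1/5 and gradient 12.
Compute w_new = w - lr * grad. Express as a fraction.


w_new = -6 - 1/5 * 12 = -6 - 12/5 = -42/5.

-42/5


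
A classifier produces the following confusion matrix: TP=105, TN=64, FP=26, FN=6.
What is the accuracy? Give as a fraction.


Accuracy = (TP + TN) / (TP + TN + FP + FN) = (105 + 64) / 201 = 169/201.

169/201


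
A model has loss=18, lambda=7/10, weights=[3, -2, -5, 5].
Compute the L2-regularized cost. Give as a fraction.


L2 sq norm = sum(w^2) = 63. J = 18 + 7/10 * 63 = 621/10.

621/10


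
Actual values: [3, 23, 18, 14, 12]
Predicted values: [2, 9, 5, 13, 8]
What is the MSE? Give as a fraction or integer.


MSE = (1/5) * ((3-2)^2=1 + (23-9)^2=196 + (18-5)^2=169 + (14-13)^2=1 + (12-8)^2=16). Sum = 383. MSE = 383/5.

383/5


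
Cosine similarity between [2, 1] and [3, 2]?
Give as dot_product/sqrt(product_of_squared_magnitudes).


dot = 8. |a|^2 = 5, |b|^2 = 13. cos = 8/sqrt(65).

8/sqrt(65)


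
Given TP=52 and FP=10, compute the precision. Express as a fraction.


Precision = TP / (TP + FP) = 52 / 62 = 26/31.

26/31


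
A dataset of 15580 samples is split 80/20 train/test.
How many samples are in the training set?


Test set = 15580 * 20% = 3116. Training set = 15580 - 3116 = 12464.

12464


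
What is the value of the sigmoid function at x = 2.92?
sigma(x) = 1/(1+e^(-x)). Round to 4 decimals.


sigma(2.92) = 1/(1+e^(-2.92)) = 1/(1+0.053934) = 1/1.053934 = 0.9488.

0.9488


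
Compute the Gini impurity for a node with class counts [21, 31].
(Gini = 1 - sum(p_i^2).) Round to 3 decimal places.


Total = 52. Proportions: 21/52, 31/52. sum(p_i^2) = 0.5185. Gini = 1 - 0.5185 = 0.4815, which rounds to 0.482.

0.482


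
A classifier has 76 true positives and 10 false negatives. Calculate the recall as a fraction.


Recall = TP / (TP + FN) = 76 / 86 = 38/43.

38/43


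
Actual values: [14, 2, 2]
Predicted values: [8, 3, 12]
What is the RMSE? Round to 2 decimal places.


MSE = 45.6667. RMSE = sqrt(45.6667) = 6.76.

6.76


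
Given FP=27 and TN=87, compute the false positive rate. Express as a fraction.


FPR = FP / (FP + TN) = 27 / 114 = 9/38.

9/38


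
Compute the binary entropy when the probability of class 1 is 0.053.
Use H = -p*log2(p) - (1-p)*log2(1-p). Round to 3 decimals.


H = -0.053*log2(0.053) - 0.947*log2(0.947) = 0.299.

0.299


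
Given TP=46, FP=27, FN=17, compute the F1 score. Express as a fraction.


Precision = 46/73 = 46/73. Recall = 46/63 = 46/63. F1 = 2*P*R/(P+R) = 23/34.

23/34


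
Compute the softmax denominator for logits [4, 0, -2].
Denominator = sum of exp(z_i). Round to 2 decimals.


Denom = e^4=54.5982 + e^0=1.0000 + e^-2=0.1353. Sum = 55.7335, which rounds to 55.73.

55.73


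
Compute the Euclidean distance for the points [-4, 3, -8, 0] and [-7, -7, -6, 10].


d = sqrt(sum of squared differences). (-4--7)^2=9, (3--7)^2=100, (-8--6)^2=4, (0-10)^2=100. Sum = 213.

sqrt(213)


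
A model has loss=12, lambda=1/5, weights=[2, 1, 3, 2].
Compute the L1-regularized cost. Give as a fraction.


L1 norm = sum(|w|) = 8. J = 12 + 1/5 * 8 = 68/5.

68/5


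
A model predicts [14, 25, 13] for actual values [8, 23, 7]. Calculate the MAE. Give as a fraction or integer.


MAE = (1/3) * (|8-14|=6 + |23-25|=2 + |7-13|=6). Sum = 14. MAE = 14/3.

14/3


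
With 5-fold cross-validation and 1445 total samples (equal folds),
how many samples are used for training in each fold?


Each validation fold has 1445/5 = 289 samples. Training set = 1445 - 289 = 1156.

1156


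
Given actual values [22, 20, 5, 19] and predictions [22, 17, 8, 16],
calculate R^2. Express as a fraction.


Mean(y) = 33/2. SS_res = 27. SS_tot = 181. R^2 = 1 - 27/(181) = 154/181.

154/181


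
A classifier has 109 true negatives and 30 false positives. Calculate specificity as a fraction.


Specificity = TN / (TN + FP) = 109 / 139 = 109/139.

109/139


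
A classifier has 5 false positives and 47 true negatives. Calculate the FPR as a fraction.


FPR = FP / (FP + TN) = 5 / 52 = 5/52.

5/52


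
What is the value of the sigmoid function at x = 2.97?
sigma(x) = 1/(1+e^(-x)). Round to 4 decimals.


sigma(2.97) = 1/(1+e^(-2.97)) = 1/(1+0.051303) = 1/1.051303 = 0.9512.

0.9512


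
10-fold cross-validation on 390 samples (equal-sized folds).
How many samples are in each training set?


Each validation fold has 390/10 = 39 samples. Training set = 390 - 39 = 351.

351


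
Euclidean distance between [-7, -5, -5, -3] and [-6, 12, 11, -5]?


d = sqrt(sum of squared differences). (-7--6)^2=1, (-5-12)^2=289, (-5-11)^2=256, (-3--5)^2=4. Sum = 550.

sqrt(550)


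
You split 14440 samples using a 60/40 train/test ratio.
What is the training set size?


Test set = 14440 * 40% = 5776. Training set = 14440 - 5776 = 8664.

8664


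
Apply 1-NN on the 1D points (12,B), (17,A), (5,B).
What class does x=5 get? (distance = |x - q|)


Distances: |12-5|=7, |17-5|=12, |5-5|=0. 1 nearest: (5,B). Counts: {'B': 1}. Majority class: B.

B


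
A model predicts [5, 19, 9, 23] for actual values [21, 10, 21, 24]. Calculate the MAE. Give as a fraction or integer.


MAE = (1/4) * (|21-5|=16 + |10-19|=9 + |21-9|=12 + |24-23|=1). Sum = 38. MAE = 19/2.

19/2


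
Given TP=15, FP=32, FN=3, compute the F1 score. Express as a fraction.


Precision = 15/47 = 15/47. Recall = 15/18 = 5/6. F1 = 2*P*R/(P+R) = 6/13.

6/13


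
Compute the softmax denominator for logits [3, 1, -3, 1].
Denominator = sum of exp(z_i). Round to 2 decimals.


Denom = e^3=20.0855 + e^1=2.7183 + e^-3=0.0498 + e^1=2.7183. Sum = 25.5719, which rounds to 25.57.

25.57


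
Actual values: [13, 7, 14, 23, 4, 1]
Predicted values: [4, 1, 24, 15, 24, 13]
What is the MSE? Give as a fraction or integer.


MSE = (1/6) * ((13-4)^2=81 + (7-1)^2=36 + (14-24)^2=100 + (23-15)^2=64 + (4-24)^2=400 + (1-13)^2=144). Sum = 825. MSE = 275/2.

275/2


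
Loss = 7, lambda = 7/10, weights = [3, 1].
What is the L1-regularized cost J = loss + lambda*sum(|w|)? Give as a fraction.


L1 norm = sum(|w|) = 4. J = 7 + 7/10 * 4 = 49/5.

49/5


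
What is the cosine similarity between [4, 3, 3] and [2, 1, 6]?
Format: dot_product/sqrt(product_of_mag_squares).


dot = 29. |a|^2 = 34, |b|^2 = 41. cos = 29/sqrt(1394).

29/sqrt(1394)


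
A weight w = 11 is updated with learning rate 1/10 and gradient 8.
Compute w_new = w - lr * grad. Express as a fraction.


w_new = 11 - 1/10 * 8 = 11 - 4/5 = 51/5.

51/5


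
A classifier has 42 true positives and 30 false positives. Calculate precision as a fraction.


Precision = TP / (TP + FP) = 42 / 72 = 7/12.

7/12


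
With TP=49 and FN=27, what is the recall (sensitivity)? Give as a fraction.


Recall = TP / (TP + FN) = 49 / 76 = 49/76.

49/76


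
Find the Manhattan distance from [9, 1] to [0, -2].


d = sum of absolute differences: |9-0|=9 + |1--2|=3 = 12.

12


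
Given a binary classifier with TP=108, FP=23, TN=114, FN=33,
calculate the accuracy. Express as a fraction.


Accuracy = (TP + TN) / (TP + TN + FP + FN) = (108 + 114) / 278 = 111/139.

111/139


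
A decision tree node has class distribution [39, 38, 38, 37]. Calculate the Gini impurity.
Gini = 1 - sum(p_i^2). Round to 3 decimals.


Total = 152. Proportions: 39/152, 38/152, 38/152, 37/152. sum(p_i^2) = 0.2501. Gini = 1 - 0.2501 = 0.7499, which rounds to 0.750.

0.750


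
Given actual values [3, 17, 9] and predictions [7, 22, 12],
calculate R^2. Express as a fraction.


Mean(y) = 29/3. SS_res = 50. SS_tot = 296/3. R^2 = 1 - 50/(296/3) = 73/148.

73/148


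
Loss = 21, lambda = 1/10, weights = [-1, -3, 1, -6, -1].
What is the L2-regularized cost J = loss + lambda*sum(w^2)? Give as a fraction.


L2 sq norm = sum(w^2) = 48. J = 21 + 1/10 * 48 = 129/5.

129/5


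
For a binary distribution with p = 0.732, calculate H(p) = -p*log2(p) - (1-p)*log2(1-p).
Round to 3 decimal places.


H = -0.732*log2(0.732) - 0.268*log2(0.268) = 0.839.

0.839


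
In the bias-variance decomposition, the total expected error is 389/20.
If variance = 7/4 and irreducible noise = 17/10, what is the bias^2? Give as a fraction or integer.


Total error = bias^2 + variance + irreducible noise. So bias^2 = 389/20 - 7/4 - 17/10 = 16.

16


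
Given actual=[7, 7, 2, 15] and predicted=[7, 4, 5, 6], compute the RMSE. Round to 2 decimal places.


MSE = 24.7500. RMSE = sqrt(24.7500) = 4.97.

4.97


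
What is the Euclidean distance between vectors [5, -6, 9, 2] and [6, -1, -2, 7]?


d = sqrt(sum of squared differences). (5-6)^2=1, (-6--1)^2=25, (9--2)^2=121, (2-7)^2=25. Sum = 172.

sqrt(172)


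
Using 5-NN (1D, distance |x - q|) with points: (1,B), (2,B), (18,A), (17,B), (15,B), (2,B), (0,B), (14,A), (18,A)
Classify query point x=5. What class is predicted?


Distances: |1-5|=4, |2-5|=3, |18-5|=13, |17-5|=12, |15-5|=10, |2-5|=3, |0-5|=5, |14-5|=9, |18-5|=13. 5 nearest: (2,B), (2,B), (1,B), (0,B), (14,A). Counts: {'B': 4, 'A': 1}. Majority class: B.

B


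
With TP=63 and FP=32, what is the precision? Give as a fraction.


Precision = TP / (TP + FP) = 63 / 95 = 63/95.

63/95


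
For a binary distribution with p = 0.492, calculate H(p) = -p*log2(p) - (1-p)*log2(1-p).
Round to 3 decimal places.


H = -0.492*log2(0.492) - 0.508*log2(0.508) = 1.000.

1.000


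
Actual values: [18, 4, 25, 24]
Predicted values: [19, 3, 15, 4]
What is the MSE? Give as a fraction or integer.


MSE = (1/4) * ((18-19)^2=1 + (4-3)^2=1 + (25-15)^2=100 + (24-4)^2=400). Sum = 502. MSE = 251/2.

251/2


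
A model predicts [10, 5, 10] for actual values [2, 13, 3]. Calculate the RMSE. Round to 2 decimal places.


MSE = 59.0000. RMSE = sqrt(59.0000) = 7.68.

7.68


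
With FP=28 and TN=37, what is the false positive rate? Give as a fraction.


FPR = FP / (FP + TN) = 28 / 65 = 28/65.

28/65


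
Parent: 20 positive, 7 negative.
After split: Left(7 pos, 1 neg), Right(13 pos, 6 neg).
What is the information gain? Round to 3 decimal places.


H(parent) = 0.8256. H(left) = 0.5436, H(right) = 0.8997. Weighted = (8/27)*0.5436 + (19/27)*0.8997 = 0.7942. IG = 0.8256 - 0.7942 = 0.0314, which rounds to 0.031.

0.031


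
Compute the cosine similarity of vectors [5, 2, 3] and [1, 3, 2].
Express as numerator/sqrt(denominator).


dot = 17. |a|^2 = 38, |b|^2 = 14. cos = 17/sqrt(532).

17/sqrt(532)


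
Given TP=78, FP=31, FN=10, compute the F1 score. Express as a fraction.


Precision = 78/109 = 78/109. Recall = 78/88 = 39/44. F1 = 2*P*R/(P+R) = 156/197.

156/197


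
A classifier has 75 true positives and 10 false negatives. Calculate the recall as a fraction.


Recall = TP / (TP + FN) = 75 / 85 = 15/17.

15/17


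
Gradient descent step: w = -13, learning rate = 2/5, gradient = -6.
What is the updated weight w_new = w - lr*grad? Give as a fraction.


w_new = -13 - 2/5 * -6 = -13 - -12/5 = -53/5.

-53/5


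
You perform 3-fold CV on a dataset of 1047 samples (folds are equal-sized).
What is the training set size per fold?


Each validation fold has 1047/3 = 349 samples. Training set = 1047 - 349 = 698.

698


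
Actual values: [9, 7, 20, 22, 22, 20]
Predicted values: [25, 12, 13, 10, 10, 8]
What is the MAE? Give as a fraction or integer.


MAE = (1/6) * (|9-25|=16 + |7-12|=5 + |20-13|=7 + |22-10|=12 + |22-10|=12 + |20-8|=12). Sum = 64. MAE = 32/3.

32/3


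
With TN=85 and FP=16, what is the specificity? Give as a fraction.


Specificity = TN / (TN + FP) = 85 / 101 = 85/101.

85/101


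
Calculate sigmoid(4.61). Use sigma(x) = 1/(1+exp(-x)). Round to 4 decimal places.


sigma(4.61) = 1/(1+e^(-4.61)) = 1/(1+0.009952) = 1/1.009952 = 0.9901.

0.9901


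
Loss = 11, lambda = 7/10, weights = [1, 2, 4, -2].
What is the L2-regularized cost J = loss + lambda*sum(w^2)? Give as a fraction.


L2 sq norm = sum(w^2) = 25. J = 11 + 7/10 * 25 = 57/2.

57/2


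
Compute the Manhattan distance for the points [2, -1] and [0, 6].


d = sum of absolute differences: |2-0|=2 + |-1-6|=7 = 9.

9


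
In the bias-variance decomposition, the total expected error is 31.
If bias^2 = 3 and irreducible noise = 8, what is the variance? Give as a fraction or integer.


Total error = bias^2 + variance + irreducible noise. So variance = 31 - 3 - 8 = 20.

20


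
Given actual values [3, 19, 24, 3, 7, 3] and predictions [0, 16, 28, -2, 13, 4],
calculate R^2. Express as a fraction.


Mean(y) = 59/6. SS_res = 96. SS_tot = 2597/6. R^2 = 1 - 96/(2597/6) = 2021/2597.

2021/2597


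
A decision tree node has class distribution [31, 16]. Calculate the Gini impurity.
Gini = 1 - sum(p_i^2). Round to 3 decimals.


Total = 47. Proportions: 31/47, 16/47. sum(p_i^2) = 0.5509. Gini = 1 - 0.5509 = 0.4491, which rounds to 0.449.

0.449


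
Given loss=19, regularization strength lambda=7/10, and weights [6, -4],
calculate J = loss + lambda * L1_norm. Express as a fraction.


L1 norm = sum(|w|) = 10. J = 19 + 7/10 * 10 = 26.

26
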